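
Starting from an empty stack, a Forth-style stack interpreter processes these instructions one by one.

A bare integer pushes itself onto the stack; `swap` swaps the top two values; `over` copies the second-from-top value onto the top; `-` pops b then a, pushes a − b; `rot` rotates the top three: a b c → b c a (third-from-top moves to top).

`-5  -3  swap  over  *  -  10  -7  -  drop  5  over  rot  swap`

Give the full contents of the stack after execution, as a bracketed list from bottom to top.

[5, -18, -18]

-5   → -5
-3   → -5 -3
swap → -3 -5
over → -3 -5 -3
*    → -3 15
-    → -18
10   → -18 10
-7   → -18 10 -7
-    → -18 17
drop → -18
5    → -18 5
over → -18 5 -18
rot  → 5 -18 -18
swap → 5 -18 -18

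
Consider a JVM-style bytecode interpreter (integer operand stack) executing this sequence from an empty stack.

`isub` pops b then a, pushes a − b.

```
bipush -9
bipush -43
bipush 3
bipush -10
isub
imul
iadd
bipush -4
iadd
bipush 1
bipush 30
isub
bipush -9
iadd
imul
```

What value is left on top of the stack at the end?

bipush -9  -> [-9]
bipush -43 -> [-9, -43]
bipush 3   -> [-9, -43, 3]
bipush -10 -> [-9, -43, 3, -10]
isub       -> [-9, -43, 13]
imul       -> [-9, -559]
iadd       -> [-568]
bipush -4  -> [-568, -4]
iadd       -> [-572]
bipush 1   -> [-572, 1]
bipush 30  -> [-572, 1, 30]
isub       -> [-572, -29]
bipush -9  -> [-572, -29, -9]
iadd       -> [-572, -38]
imul       -> [21736]

21736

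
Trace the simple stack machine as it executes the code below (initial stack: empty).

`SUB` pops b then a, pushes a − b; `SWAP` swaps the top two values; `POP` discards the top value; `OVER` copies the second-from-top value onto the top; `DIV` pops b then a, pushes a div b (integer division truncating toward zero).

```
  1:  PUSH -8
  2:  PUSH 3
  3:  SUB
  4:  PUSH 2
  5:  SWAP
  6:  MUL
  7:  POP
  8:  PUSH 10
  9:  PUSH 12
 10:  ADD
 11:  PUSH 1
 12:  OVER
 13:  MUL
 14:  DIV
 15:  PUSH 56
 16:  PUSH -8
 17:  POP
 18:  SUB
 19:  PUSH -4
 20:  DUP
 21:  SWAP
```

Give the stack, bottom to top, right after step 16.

[1, 56, -8]

PUSH -8  -8
PUSH 3   -8 3
SUB      -11
PUSH 2   -11 2
SWAP     2 -11
MUL      -22
POP      (empty)
PUSH 10  10
PUSH 12  10 12
ADD      22
PUSH 1   22 1
OVER     22 1 22
MUL      22 22
DIV      1
PUSH 56  1 56
PUSH -8  1 56 -8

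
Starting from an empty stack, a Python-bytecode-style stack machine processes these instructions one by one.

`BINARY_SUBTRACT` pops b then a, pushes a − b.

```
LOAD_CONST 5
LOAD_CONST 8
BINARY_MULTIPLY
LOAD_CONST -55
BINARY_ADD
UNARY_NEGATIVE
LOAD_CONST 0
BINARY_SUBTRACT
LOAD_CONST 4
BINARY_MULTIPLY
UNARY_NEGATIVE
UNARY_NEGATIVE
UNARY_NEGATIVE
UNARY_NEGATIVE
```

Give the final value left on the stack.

LOAD_CONST 5    → [5]
LOAD_CONST 8    → [5, 8]
BINARY_MULTIPLY → [40]
LOAD_CONST -55  → [40, -55]
BINARY_ADD      → [-15]
UNARY_NEGATIVE  → [15]
LOAD_CONST 0    → [15, 0]
BINARY_SUBTRACT → [15]
LOAD_CONST 4    → [15, 4]
BINARY_MULTIPLY → [60]
UNARY_NEGATIVE  → [-60]
UNARY_NEGATIVE  → [60]
UNARY_NEGATIVE  → [-60]
UNARY_NEGATIVE  → [60]

60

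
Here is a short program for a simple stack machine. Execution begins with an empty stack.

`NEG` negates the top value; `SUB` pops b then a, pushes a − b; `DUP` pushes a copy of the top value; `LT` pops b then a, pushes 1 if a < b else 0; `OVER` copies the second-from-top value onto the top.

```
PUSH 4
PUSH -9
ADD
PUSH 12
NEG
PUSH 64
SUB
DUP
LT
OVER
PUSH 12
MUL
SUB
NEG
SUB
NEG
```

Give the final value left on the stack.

-55

PUSH 4  : 4
PUSH -9 : 4 -9
ADD     : -5
PUSH 12 : -5 12
NEG     : -5 -12
PUSH 64 : -5 -12 64
SUB     : -5 -76
DUP     : -5 -76 -76
LT      : -5 0
OVER    : -5 0 -5
PUSH 12 : -5 0 -5 12
MUL     : -5 0 -60
SUB     : -5 60
NEG     : -5 -60
SUB     : 55
NEG     : -55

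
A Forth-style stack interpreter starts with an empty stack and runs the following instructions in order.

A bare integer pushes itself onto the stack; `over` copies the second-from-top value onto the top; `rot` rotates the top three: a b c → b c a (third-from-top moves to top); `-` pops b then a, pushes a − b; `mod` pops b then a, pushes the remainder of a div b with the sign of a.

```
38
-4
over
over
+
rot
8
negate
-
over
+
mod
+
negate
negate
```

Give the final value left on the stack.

30

38     → [38]
-4     → [38, -4]
over   → [38, -4, 38]
over   → [38, -4, 38, -4]
+      → [38, -4, 34]
rot    → [-4, 34, 38]
8      → [-4, 34, 38, 8]
negate → [-4, 34, 38, -8]
-      → [-4, 34, 46]
over   → [-4, 34, 46, 34]
+      → [-4, 34, 80]
mod    → [-4, 34]
+      → [30]
negate → [-30]
negate → [30]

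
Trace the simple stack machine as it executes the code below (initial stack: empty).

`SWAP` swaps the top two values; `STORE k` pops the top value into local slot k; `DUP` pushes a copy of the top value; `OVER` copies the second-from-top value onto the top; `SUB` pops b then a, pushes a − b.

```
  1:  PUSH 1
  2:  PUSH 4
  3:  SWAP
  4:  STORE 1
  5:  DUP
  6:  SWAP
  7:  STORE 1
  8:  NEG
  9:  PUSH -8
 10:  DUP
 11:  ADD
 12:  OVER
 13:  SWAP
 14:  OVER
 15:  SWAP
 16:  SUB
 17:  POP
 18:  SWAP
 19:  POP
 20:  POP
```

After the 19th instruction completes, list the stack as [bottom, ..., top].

PUSH 1  : 1
PUSH 4  : 1 4
SWAP    : 4 1
STORE 1 : 4
DUP     : 4 4
SWAP    : 4 4
STORE 1 : 4
NEG     : -4
PUSH -8 : -4 -8
DUP     : -4 -8 -8
ADD     : -4 -16
OVER    : -4 -16 -4
SWAP    : -4 -4 -16
OVER    : -4 -4 -16 -4
SWAP    : -4 -4 -4 -16
SUB     : -4 -4 12
POP     : -4 -4
SWAP    : -4 -4
POP     : -4

[-4]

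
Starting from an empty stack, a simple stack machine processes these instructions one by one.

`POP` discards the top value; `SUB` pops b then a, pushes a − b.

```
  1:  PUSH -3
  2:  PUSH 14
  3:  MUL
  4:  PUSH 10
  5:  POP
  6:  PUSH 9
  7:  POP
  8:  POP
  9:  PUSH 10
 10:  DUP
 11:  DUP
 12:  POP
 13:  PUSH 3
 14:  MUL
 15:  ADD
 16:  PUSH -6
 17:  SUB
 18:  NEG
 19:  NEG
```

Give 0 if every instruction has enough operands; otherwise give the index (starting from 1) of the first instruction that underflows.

PUSH -3  [-3]
PUSH 14  [-3, 14]
MUL      [-42]
PUSH 10  [-42, 10]
POP      [-42]
PUSH 9   [-42, 9]
POP      [-42]
POP      []
PUSH 10  [10]
DUP      [10, 10]
DUP      [10, 10, 10]
POP      [10, 10]
PUSH 3   [10, 10, 3]
MUL      [10, 30]
ADD      [40]
PUSH -6  [40, -6]
SUB      [46]
NEG      [-46]
NEG      [46]

0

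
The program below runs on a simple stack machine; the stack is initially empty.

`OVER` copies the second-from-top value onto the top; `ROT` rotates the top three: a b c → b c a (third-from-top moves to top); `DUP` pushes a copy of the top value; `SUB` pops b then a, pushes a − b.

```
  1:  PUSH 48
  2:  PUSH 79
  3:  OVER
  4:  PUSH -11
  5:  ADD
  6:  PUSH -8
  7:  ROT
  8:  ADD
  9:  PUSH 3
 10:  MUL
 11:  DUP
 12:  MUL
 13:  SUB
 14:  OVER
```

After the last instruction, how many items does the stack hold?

3

PUSH 48  -> [48]
PUSH 79  -> [48, 79]
OVER     -> [48, 79, 48]
PUSH -11 -> [48, 79, 48, -11]
ADD      -> [48, 79, 37]
PUSH -8  -> [48, 79, 37, -8]
ROT      -> [48, 37, -8, 79]
ADD      -> [48, 37, 71]
PUSH 3   -> [48, 37, 71, 3]
MUL      -> [48, 37, 213]
DUP      -> [48, 37, 213, 213]
MUL      -> [48, 37, 45369]
SUB      -> [48, -45332]
OVER     -> [48, -45332, 48]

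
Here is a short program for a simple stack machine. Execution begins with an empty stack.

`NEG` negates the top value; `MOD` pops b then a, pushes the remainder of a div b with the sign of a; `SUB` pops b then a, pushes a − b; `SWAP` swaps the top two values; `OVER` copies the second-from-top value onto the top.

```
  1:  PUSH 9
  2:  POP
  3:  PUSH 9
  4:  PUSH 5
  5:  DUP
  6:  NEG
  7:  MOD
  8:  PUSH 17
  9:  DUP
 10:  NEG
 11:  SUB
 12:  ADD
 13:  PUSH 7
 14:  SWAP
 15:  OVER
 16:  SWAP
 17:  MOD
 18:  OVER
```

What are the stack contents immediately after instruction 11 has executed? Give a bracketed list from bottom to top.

PUSH 9  -> [9]
POP     -> []
PUSH 9  -> [9]
PUSH 5  -> [9, 5]
DUP     -> [9, 5, 5]
NEG     -> [9, 5, -5]
MOD     -> [9, 0]
PUSH 17 -> [9, 0, 17]
DUP     -> [9, 0, 17, 17]
NEG     -> [9, 0, 17, -17]
SUB     -> [9, 0, 34]

[9, 0, 34]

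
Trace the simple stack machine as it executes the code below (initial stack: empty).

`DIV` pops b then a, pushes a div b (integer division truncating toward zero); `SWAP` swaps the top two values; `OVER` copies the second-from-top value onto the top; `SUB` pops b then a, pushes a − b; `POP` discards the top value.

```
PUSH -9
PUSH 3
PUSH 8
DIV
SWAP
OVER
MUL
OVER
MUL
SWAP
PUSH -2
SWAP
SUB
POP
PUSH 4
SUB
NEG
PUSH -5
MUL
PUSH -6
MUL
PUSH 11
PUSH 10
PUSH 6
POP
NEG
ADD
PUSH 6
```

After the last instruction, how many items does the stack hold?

PUSH -9  [-9]
PUSH 3   [-9, 3]
PUSH 8   [-9, 3, 8]
DIV      [-9, 0]
SWAP     [0, -9]
OVER     [0, -9, 0]
MUL      [0, 0]
OVER     [0, 0, 0]
MUL      [0, 0]
SWAP     [0, 0]
PUSH -2  [0, 0, -2]
SWAP     [0, -2, 0]
SUB      [0, -2]
POP      [0]
PUSH 4   [0, 4]
SUB      [-4]
NEG      [4]
PUSH -5  [4, -5]
MUL      [-20]
PUSH -6  [-20, -6]
MUL      [120]
PUSH 11  [120, 11]
PUSH 10  [120, 11, 10]
PUSH 6   [120, 11, 10, 6]
POP      [120, 11, 10]
NEG      [120, 11, -10]
ADD      [120, 1]
PUSH 6   [120, 1, 6]

3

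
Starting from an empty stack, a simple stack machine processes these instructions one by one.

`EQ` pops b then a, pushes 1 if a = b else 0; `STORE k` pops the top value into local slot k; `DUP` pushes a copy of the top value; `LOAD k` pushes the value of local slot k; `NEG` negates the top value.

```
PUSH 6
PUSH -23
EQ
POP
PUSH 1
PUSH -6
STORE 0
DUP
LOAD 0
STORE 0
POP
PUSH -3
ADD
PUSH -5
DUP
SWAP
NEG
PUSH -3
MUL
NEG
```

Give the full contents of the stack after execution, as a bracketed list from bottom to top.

[-2, -5, 15]

PUSH 6    [6]
PUSH -23  [6, -23]
EQ        [0]
POP       []
PUSH 1    [1]
PUSH -6   [1, -6]
STORE 0   [1]
DUP       [1, 1]
LOAD 0    [1, 1, -6]
STORE 0   [1, 1]
POP       [1]
PUSH -3   [1, -3]
ADD       [-2]
PUSH -5   [-2, -5]
DUP       [-2, -5, -5]
SWAP      [-2, -5, -5]
NEG       [-2, -5, 5]
PUSH -3   [-2, -5, 5, -3]
MUL       [-2, -5, -15]
NEG       [-2, -5, 15]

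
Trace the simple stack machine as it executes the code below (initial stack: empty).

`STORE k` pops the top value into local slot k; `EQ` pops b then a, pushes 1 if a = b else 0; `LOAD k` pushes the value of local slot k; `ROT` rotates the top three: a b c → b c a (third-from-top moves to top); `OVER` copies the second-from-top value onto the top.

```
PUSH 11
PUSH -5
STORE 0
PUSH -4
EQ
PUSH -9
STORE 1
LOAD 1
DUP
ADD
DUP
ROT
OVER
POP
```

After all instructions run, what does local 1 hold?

-9

PUSH 11 -> 11
PUSH -5 -> 11 -5
STORE 0 -> 11
PUSH -4 -> 11 -4
EQ      -> 0
PUSH -9 -> 0 -9
STORE 1 -> 0
LOAD 1  -> 0 -9
DUP     -> 0 -9 -9
ADD     -> 0 -18
DUP     -> 0 -18 -18
ROT     -> -18 -18 0
OVER    -> -18 -18 0 -18
POP     -> -18 -18 0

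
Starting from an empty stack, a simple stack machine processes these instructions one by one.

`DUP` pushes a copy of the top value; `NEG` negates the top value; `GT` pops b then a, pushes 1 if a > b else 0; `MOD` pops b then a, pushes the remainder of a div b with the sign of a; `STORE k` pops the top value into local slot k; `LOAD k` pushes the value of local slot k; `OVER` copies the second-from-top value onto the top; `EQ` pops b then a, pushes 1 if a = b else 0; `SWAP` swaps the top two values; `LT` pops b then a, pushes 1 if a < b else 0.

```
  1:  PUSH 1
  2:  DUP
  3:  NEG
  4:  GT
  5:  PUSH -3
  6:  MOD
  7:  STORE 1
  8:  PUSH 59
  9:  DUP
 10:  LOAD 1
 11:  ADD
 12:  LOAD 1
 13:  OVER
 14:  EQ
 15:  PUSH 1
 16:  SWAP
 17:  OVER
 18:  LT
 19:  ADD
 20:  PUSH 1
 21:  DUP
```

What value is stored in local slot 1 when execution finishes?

1

PUSH 1   1
DUP      1 1
NEG      1 -1
GT       1
PUSH -3  1 -3
MOD      1
STORE 1  (empty)
PUSH 59  59
DUP      59 59
LOAD 1   59 59 1
ADD      59 60
LOAD 1   59 60 1
OVER     59 60 1 60
EQ       59 60 0
PUSH 1   59 60 0 1
SWAP     59 60 1 0
OVER     59 60 1 0 1
LT       59 60 1 1
ADD      59 60 2
PUSH 1   59 60 2 1
DUP      59 60 2 1 1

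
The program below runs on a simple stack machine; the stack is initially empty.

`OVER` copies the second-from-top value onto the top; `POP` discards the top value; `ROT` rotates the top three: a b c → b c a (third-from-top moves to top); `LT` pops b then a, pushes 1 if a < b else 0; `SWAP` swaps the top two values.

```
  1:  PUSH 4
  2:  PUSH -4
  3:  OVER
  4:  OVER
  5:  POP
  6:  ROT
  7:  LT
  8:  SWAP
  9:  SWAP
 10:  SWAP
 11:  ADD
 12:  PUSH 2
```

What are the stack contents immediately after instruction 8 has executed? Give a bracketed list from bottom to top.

PUSH 4   [4]
PUSH -4  [4, -4]
OVER     [4, -4, 4]
OVER     [4, -4, 4, -4]
POP      [4, -4, 4]
ROT      [-4, 4, 4]
LT       [-4, 0]
SWAP     [0, -4]

[0, -4]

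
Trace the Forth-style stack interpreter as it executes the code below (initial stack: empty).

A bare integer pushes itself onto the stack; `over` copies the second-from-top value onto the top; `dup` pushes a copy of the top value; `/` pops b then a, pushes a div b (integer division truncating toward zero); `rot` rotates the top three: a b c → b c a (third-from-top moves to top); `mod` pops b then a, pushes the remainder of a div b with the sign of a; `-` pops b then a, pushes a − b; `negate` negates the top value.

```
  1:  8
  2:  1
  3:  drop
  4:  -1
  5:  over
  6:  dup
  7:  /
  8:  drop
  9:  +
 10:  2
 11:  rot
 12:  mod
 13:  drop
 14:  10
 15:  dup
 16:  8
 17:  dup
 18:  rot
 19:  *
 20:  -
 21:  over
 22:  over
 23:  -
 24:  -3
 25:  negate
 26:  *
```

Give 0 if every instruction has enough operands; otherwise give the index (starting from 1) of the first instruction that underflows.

8    → [8]
1    → [8, 1]
drop → [8]
-1   → [8, -1]
over → [8, -1, 8]
dup  → [8, -1, 8, 8]
/    → [8, -1, 1]
drop → [8, -1]
+    → [7]
2    → [7, 2]
rot  — needs 3 operands, stack has 2 → underflow

11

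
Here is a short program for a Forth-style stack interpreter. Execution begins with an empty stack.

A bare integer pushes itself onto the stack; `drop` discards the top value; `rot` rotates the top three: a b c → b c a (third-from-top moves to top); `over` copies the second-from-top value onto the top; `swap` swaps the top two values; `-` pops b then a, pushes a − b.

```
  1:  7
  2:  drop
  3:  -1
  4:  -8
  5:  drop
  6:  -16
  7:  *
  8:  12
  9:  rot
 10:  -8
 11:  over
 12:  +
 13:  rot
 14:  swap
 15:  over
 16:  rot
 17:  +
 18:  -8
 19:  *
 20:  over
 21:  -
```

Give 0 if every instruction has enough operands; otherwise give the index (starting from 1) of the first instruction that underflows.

9

7    -> [7]
drop -> []
-1   -> [-1]
-8   -> [-1, -8]
drop -> [-1]
-16  -> [-1, -16]
*    -> [16]
12   -> [16, 12]
rot  — needs 3 operands, stack has 2 → underflow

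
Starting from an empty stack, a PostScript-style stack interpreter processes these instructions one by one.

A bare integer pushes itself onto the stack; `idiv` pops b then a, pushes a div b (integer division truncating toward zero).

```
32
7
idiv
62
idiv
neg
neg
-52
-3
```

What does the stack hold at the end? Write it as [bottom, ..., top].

32   → 32
7    → 32 7
idiv → 4
62   → 4 62
idiv → 0
neg  → 0
neg  → 0
-52  → 0 -52
-3   → 0 -52 -3

[0, -52, -3]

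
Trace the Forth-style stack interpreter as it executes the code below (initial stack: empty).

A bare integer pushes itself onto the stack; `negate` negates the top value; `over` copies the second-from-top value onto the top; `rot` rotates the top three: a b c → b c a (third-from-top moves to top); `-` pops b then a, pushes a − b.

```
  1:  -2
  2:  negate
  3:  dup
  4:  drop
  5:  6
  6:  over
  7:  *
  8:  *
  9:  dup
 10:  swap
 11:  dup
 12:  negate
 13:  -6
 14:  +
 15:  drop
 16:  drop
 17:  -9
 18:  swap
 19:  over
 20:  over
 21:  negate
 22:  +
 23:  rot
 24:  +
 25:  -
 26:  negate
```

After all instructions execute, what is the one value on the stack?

-66

-2     → [-2]
negate → [2]
dup    → [2, 2]
drop   → [2]
6      → [2, 6]
over   → [2, 6, 2]
*      → [2, 12]
*      → [24]
dup    → [24, 24]
swap   → [24, 24]
dup    → [24, 24, 24]
negate → [24, 24, -24]
-6     → [24, 24, -24, -6]
+      → [24, 24, -30]
drop   → [24, 24]
drop   → [24]
-9     → [24, -9]
swap   → [-9, 24]
over   → [-9, 24, -9]
over   → [-9, 24, -9, 24]
negate → [-9, 24, -9, -24]
+      → [-9, 24, -33]
rot    → [24, -33, -9]
+      → [24, -42]
-      → [66]
negate → [-66]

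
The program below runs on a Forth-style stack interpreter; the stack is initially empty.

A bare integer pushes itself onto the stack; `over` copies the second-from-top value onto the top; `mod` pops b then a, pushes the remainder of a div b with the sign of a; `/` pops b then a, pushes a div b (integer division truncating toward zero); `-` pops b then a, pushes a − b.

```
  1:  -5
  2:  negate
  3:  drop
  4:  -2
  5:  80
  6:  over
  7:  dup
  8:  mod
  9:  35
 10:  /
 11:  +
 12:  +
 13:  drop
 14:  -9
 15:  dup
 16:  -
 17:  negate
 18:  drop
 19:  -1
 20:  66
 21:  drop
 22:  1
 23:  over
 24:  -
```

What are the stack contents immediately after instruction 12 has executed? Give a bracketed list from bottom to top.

-5     -> -5
negate -> 5
drop   -> (empty)
-2     -> -2
80     -> -2 80
over   -> -2 80 -2
dup    -> -2 80 -2 -2
mod    -> -2 80 0
35     -> -2 80 0 35
/      -> -2 80 0
+      -> -2 80
+      -> 78

[78]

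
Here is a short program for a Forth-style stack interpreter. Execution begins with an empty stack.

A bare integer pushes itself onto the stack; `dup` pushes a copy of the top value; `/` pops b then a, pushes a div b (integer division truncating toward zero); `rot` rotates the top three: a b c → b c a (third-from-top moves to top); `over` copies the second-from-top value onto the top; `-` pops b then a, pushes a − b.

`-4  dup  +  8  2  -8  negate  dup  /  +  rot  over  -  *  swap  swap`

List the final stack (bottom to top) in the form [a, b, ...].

-4     → -4
dup    → -4 -4
+      → -8
8      → -8 8
2      → -8 8 2
-8     → -8 8 2 -8
negate → -8 8 2 8
dup    → -8 8 2 8 8
/      → -8 8 2 1
+      → -8 8 3
rot    → 8 3 -8
over   → 8 3 -8 3
-      → 8 3 -11
*      → 8 -33
swap   → -33 8
swap   → 8 -33

[8, -33]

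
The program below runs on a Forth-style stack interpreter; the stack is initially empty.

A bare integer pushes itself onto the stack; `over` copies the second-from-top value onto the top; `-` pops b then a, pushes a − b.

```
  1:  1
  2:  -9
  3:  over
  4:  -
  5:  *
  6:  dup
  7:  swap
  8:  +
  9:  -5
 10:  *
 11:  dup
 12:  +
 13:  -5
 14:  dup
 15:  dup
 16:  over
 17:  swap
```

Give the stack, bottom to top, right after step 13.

[200, -5]

1    : [1]
-9   : [1, -9]
over : [1, -9, 1]
-    : [1, -10]
*    : [-10]
dup  : [-10, -10]
swap : [-10, -10]
+    : [-20]
-5   : [-20, -5]
*    : [100]
dup  : [100, 100]
+    : [200]
-5   : [200, -5]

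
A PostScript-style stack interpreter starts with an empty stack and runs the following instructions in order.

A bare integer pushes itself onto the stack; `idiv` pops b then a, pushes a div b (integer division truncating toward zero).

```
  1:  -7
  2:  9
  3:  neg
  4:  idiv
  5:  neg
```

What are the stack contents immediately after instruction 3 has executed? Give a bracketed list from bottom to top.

-7   [-7]
9    [-7, 9]
neg  [-7, -9]

[-7, -9]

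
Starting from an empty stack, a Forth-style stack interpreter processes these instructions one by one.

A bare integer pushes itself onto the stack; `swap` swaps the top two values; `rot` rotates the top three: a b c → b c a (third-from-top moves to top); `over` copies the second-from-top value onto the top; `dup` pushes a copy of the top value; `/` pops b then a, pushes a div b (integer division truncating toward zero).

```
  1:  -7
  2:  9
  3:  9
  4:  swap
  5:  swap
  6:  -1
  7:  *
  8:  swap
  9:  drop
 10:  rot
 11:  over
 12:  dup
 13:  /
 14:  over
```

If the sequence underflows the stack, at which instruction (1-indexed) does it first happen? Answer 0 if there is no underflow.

10

-7   -> [-7]
9    -> [-7, 9]
9    -> [-7, 9, 9]
swap -> [-7, 9, 9]
swap -> [-7, 9, 9]
-1   -> [-7, 9, 9, -1]
*    -> [-7, 9, -9]
swap -> [-7, -9, 9]
drop -> [-7, -9]
rot  — needs 3 operands, stack has 2 → underflow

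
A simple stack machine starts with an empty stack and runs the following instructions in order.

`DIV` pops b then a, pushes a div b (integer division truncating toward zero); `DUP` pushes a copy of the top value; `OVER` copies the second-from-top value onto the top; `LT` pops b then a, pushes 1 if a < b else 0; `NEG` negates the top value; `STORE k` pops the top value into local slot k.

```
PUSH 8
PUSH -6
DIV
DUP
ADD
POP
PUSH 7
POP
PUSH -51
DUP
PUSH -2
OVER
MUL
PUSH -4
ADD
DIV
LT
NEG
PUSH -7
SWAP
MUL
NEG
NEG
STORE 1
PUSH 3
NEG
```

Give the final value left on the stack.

PUSH 8   → 8
PUSH -6  → 8 -6
DIV      → -1
DUP      → -1 -1
ADD      → -2
POP      → (empty)
PUSH 7   → 7
POP      → (empty)
PUSH -51 → -51
DUP      → -51 -51
PUSH -2  → -51 -51 -2
OVER     → -51 -51 -2 -51
MUL      → -51 -51 102
PUSH -4  → -51 -51 102 -4
ADD      → -51 -51 98
DIV      → -51 0
LT       → 1
NEG      → -1
PUSH -7  → -1 -7
SWAP     → -7 -1
MUL      → 7
NEG      → -7
NEG      → 7
STORE 1  → (empty)
PUSH 3   → 3
NEG      → -3

-3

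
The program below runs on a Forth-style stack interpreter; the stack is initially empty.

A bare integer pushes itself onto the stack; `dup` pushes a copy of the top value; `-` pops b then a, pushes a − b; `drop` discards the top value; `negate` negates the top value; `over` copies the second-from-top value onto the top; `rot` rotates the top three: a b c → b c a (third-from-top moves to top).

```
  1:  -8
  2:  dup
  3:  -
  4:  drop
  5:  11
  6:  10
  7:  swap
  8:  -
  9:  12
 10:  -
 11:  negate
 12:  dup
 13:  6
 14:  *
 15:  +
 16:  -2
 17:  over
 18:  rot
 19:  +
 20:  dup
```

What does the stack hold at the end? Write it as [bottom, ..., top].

-8      -8
dup     -8 -8
-       0
drop    (empty)
11      11
10      11 10
swap    10 11
-       -1
12      -1 12
-       -13
negate  13
dup     13 13
6       13 13 6
*       13 78
+       91
-2      91 -2
over    91 -2 91
rot     -2 91 91
+       -2 182
dup     -2 182 182

[-2, 182, 182]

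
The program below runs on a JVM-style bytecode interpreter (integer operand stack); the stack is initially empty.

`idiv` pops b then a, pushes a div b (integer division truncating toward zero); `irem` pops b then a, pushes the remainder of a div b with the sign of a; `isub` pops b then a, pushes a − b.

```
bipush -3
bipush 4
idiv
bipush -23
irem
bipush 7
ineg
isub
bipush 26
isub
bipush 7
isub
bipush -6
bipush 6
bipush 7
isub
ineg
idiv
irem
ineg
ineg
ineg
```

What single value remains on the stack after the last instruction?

bipush -3  -> -3
bipush 4   -> -3 4
idiv       -> 0
bipush -23 -> 0 -23
irem       -> 0
bipush 7   -> 0 7
ineg       -> 0 -7
isub       -> 7
bipush 26  -> 7 26
isub       -> -19
bipush 7   -> -19 7
isub       -> -26
bipush -6  -> -26 -6
bipush 6   -> -26 -6 6
bipush 7   -> -26 -6 6 7
isub       -> -26 -6 -1
ineg       -> -26 -6 1
idiv       -> -26 -6
irem       -> -2
ineg       -> 2
ineg       -> -2
ineg       -> 2

2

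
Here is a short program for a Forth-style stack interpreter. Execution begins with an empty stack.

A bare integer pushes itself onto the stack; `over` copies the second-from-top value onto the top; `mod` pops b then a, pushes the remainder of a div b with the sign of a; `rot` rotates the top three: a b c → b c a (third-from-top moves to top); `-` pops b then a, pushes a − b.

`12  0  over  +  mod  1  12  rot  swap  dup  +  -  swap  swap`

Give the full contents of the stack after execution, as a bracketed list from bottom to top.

[1, -24]

12   → 12
0    → 12 0
over → 12 0 12
+    → 12 12
mod  → 0
1    → 0 1
12   → 0 1 12
rot  → 1 12 0
swap → 1 0 12
dup  → 1 0 12 12
+    → 1 0 24
-    → 1 -24
swap → -24 1
swap → 1 -24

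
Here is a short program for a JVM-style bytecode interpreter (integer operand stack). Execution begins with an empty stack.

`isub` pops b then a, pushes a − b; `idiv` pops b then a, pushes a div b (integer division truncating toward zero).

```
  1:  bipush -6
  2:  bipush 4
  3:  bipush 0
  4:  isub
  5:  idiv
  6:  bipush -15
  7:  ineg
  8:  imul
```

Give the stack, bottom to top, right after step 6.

bipush -6  → -6
bipush 4   → -6 4
bipush 0   → -6 4 0
isub       → -6 4
idiv       → -1
bipush -15 → -1 -15

[-1, -15]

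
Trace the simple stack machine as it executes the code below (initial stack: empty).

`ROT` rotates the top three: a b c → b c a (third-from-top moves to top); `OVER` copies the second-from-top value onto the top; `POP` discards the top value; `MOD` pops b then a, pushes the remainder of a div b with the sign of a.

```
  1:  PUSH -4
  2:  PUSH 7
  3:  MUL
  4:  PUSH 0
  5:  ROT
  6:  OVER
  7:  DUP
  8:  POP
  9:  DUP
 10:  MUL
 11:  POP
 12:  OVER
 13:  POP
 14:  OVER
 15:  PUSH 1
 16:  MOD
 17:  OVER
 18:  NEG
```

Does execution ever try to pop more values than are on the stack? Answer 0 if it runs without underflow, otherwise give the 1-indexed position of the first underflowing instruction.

PUSH -4 : -4
PUSH 7  : -4 7
MUL     : -28
PUSH 0  : -28 0
ROT  — needs 3 operands, stack has 2 → underflow

5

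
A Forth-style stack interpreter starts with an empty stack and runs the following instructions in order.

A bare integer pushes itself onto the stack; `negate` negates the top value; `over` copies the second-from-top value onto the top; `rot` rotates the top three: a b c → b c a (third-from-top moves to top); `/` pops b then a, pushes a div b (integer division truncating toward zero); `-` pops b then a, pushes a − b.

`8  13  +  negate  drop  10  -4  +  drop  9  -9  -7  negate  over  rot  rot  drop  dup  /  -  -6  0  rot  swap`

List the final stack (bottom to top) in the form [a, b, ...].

8       [8]
13      [8, 13]
+       [21]
negate  [-21]
drop    []
10      [10]
-4      [10, -4]
+       [6]
drop    []
9       [9]
-9      [9, -9]
-7      [9, -9, -7]
negate  [9, -9, 7]
over    [9, -9, 7, -9]
rot     [9, 7, -9, -9]
rot     [9, -9, -9, 7]
drop    [9, -9, -9]
dup     [9, -9, -9, -9]
/       [9, -9, 1]
-       [9, -10]
-6      [9, -10, -6]
0       [9, -10, -6, 0]
rot     [9, -6, 0, -10]
swap    [9, -6, -10, 0]

[9, -6, -10, 0]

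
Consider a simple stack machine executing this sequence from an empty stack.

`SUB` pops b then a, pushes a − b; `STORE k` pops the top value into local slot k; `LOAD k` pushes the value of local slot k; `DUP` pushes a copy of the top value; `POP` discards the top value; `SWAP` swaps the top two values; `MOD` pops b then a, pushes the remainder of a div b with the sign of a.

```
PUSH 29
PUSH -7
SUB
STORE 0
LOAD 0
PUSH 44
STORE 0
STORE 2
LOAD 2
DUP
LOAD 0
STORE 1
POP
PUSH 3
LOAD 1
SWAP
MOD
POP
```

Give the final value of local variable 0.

44

PUSH 29  29
PUSH -7  29 -7
SUB      36
STORE 0  (empty)
LOAD 0   36
PUSH 44  36 44
STORE 0  36
STORE 2  (empty)
LOAD 2   36
DUP      36 36
LOAD 0   36 36 44
STORE 1  36 36
POP      36
PUSH 3   36 3
LOAD 1   36 3 44
SWAP     36 44 3
MOD      36 2
POP      36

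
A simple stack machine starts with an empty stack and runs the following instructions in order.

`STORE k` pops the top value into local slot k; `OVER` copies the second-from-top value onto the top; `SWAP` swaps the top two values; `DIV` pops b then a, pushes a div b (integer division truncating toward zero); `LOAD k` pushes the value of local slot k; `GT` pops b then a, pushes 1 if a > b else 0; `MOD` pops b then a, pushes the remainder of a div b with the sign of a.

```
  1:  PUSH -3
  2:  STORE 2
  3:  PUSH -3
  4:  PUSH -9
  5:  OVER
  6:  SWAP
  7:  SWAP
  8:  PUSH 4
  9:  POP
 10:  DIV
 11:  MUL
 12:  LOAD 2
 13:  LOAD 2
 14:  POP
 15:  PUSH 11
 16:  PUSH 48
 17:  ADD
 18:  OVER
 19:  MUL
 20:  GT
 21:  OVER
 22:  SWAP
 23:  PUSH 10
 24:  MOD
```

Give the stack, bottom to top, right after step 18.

[-9, -3, 59, -3]

PUSH -3 -> -3
STORE 2 -> (empty)
PUSH -3 -> -3
PUSH -9 -> -3 -9
OVER    -> -3 -9 -3
SWAP    -> -3 -3 -9
SWAP    -> -3 -9 -3
PUSH 4  -> -3 -9 -3 4
POP     -> -3 -9 -3
DIV     -> -3 3
MUL     -> -9
LOAD 2  -> -9 -3
LOAD 2  -> -9 -3 -3
POP     -> -9 -3
PUSH 11 -> -9 -3 11
PUSH 48 -> -9 -3 11 48
ADD     -> -9 -3 59
OVER    -> -9 -3 59 -3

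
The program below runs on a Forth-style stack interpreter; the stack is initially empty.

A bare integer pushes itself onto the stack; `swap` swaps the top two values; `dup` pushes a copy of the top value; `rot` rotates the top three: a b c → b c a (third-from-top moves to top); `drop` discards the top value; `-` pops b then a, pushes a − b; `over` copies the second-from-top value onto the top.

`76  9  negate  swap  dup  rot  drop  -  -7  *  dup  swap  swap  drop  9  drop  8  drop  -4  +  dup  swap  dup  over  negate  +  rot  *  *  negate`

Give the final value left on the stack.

0

76     : [76]
9      : [76, 9]
negate : [76, -9]
swap   : [-9, 76]
dup    : [-9, 76, 76]
rot    : [76, 76, -9]
drop   : [76, 76]
-      : [0]
-7     : [0, -7]
*      : [0]
dup    : [0, 0]
swap   : [0, 0]
swap   : [0, 0]
drop   : [0]
9      : [0, 9]
drop   : [0]
8      : [0, 8]
drop   : [0]
-4     : [0, -4]
+      : [-4]
dup    : [-4, -4]
swap   : [-4, -4]
dup    : [-4, -4, -4]
over   : [-4, -4, -4, -4]
negate : [-4, -4, -4, 4]
+      : [-4, -4, 0]
rot    : [-4, 0, -4]
*      : [-4, 0]
*      : [0]
negate : [0]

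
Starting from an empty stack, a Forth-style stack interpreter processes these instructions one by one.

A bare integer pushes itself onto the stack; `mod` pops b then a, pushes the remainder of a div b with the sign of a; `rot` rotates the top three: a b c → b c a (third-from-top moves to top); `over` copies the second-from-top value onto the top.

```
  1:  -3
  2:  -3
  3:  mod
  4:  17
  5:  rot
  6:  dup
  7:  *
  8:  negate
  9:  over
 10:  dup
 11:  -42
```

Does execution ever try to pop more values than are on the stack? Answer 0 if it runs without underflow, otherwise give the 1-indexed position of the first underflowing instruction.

-3  : [-3]
-3  : [-3, -3]
mod : [0]
17  : [0, 17]
rot  — needs 3 operands, stack has 2 → underflow

5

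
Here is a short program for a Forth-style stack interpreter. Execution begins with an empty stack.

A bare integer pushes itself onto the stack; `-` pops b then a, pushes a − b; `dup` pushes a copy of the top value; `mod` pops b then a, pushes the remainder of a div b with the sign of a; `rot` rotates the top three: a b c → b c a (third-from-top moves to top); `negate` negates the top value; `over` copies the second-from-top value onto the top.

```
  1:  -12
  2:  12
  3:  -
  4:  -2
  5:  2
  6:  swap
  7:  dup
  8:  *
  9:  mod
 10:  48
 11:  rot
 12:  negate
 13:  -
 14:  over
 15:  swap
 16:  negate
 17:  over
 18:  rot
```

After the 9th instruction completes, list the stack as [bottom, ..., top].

[-24, 2]

-12  : [-12]
12   : [-12, 12]
-    : [-24]
-2   : [-24, -2]
2    : [-24, -2, 2]
swap : [-24, 2, -2]
dup  : [-24, 2, -2, -2]
*    : [-24, 2, 4]
mod  : [-24, 2]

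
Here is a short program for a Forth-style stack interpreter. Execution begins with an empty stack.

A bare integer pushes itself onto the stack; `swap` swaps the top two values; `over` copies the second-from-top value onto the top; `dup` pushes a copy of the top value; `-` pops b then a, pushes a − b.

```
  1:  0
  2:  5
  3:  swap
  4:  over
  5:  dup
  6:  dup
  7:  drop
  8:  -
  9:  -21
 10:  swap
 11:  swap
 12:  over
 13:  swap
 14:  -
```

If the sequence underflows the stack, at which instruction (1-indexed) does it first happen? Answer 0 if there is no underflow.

0

0    -> [0]
5    -> [0, 5]
swap -> [5, 0]
over -> [5, 0, 5]
dup  -> [5, 0, 5, 5]
dup  -> [5, 0, 5, 5, 5]
drop -> [5, 0, 5, 5]
-    -> [5, 0, 0]
-21  -> [5, 0, 0, -21]
swap -> [5, 0, -21, 0]
swap -> [5, 0, 0, -21]
over -> [5, 0, 0, -21, 0]
swap -> [5, 0, 0, 0, -21]
-    -> [5, 0, 0, 21]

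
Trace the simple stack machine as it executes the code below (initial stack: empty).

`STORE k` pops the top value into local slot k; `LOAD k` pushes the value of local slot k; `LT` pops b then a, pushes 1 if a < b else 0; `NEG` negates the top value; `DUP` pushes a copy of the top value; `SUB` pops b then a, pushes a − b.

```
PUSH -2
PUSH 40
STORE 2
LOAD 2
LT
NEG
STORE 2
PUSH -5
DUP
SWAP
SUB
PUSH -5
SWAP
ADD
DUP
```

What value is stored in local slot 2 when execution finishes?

-1

PUSH -2 → -2
PUSH 40 → -2 40
STORE 2 → -2
LOAD 2  → -2 40
LT      → 1
NEG     → -1
STORE 2 → (empty)
PUSH -5 → -5
DUP     → -5 -5
SWAP    → -5 -5
SUB     → 0
PUSH -5 → 0 -5
SWAP    → -5 0
ADD     → -5
DUP     → -5 -5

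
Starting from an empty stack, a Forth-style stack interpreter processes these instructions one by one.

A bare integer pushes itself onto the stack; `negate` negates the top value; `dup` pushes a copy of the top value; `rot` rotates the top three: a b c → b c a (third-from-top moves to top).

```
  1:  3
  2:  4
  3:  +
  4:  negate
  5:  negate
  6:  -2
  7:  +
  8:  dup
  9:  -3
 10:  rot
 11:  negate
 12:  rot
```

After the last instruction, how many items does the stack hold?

3

3       [3]
4       [3, 4]
+       [7]
negate  [-7]
negate  [7]
-2      [7, -2]
+       [5]
dup     [5, 5]
-3      [5, 5, -3]
rot     [5, -3, 5]
negate  [5, -3, -5]
rot     [-3, -5, 5]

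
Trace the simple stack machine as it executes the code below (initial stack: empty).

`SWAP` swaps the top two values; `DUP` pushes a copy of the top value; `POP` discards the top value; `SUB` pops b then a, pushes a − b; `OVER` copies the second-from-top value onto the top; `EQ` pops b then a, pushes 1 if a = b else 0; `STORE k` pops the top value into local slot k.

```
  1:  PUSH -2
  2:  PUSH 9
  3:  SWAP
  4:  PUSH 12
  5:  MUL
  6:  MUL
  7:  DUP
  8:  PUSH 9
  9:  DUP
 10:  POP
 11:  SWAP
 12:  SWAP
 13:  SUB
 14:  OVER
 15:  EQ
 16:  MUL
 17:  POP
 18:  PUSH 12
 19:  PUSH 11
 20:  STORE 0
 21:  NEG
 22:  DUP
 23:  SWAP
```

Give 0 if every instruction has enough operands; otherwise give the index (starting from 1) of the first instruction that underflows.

PUSH -2  [-2]
PUSH 9   [-2, 9]
SWAP     [9, -2]
PUSH 12  [9, -2, 12]
MUL      [9, -24]
MUL      [-216]
DUP      [-216, -216]
PUSH 9   [-216, -216, 9]
DUP      [-216, -216, 9, 9]
POP      [-216, -216, 9]
SWAP     [-216, 9, -216]
SWAP     [-216, -216, 9]
SUB      [-216, -225]
OVER     [-216, -225, -216]
EQ       [-216, 0]
MUL      [0]
POP      []
PUSH 12  [12]
PUSH 11  [12, 11]
STORE 0  [12]
NEG      [-12]
DUP      [-12, -12]
SWAP     [-12, -12]

0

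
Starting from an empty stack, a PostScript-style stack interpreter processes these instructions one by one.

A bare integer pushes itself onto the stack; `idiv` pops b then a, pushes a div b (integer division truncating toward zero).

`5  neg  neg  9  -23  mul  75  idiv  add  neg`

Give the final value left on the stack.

-3

5    → [5]
neg  → [-5]
neg  → [5]
9    → [5, 9]
-23  → [5, 9, -23]
mul  → [5, -207]
75   → [5, -207, 75]
idiv → [5, -2]
add  → [3]
neg  → [-3]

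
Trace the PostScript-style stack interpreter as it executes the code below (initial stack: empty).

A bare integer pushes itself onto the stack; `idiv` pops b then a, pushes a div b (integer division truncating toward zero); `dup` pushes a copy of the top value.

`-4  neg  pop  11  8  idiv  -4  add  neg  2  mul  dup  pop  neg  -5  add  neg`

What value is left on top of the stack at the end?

-4   -> [-4]
neg  -> [4]
pop  -> []
11   -> [11]
8    -> [11, 8]
idiv -> [1]
-4   -> [1, -4]
add  -> [-3]
neg  -> [3]
2    -> [3, 2]
mul  -> [6]
dup  -> [6, 6]
pop  -> [6]
neg  -> [-6]
-5   -> [-6, -5]
add  -> [-11]
neg  -> [11]

11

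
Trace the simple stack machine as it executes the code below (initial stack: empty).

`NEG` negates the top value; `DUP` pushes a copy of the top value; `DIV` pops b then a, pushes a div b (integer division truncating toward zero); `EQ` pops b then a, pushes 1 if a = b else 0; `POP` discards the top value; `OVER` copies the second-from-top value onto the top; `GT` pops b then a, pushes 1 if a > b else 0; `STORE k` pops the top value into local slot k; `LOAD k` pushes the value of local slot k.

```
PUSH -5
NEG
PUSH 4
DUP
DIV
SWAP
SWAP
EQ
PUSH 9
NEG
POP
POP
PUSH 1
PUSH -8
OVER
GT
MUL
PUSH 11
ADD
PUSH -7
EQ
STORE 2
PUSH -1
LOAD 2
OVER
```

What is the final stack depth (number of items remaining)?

3

PUSH -5 → [-5]
NEG     → [5]
PUSH 4  → [5, 4]
DUP     → [5, 4, 4]
DIV     → [5, 1]
SWAP    → [1, 5]
SWAP    → [5, 1]
EQ      → [0]
PUSH 9  → [0, 9]
NEG     → [0, -9]
POP     → [0]
POP     → []
PUSH 1  → [1]
PUSH -8 → [1, -8]
OVER    → [1, -8, 1]
GT      → [1, 0]
MUL     → [0]
PUSH 11 → [0, 11]
ADD     → [11]
PUSH -7 → [11, -7]
EQ      → [0]
STORE 2 → []
PUSH -1 → [-1]
LOAD 2  → [-1, 0]
OVER    → [-1, 0, -1]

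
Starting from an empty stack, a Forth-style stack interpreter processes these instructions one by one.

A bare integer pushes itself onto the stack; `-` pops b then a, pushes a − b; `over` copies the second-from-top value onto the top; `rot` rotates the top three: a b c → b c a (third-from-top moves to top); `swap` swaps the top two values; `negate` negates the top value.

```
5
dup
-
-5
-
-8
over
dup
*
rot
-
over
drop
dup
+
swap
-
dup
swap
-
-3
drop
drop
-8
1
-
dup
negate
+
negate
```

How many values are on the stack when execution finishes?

5      : [5]
dup    : [5, 5]
-      : [0]
-5     : [0, -5]
-      : [5]
-8     : [5, -8]
over   : [5, -8, 5]
dup    : [5, -8, 5, 5]
*      : [5, -8, 25]
rot    : [-8, 25, 5]
-      : [-8, 20]
over   : [-8, 20, -8]
drop   : [-8, 20]
dup    : [-8, 20, 20]
+      : [-8, 40]
swap   : [40, -8]
-      : [48]
dup    : [48, 48]
swap   : [48, 48]
-      : [0]
-3     : [0, -3]
drop   : [0]
drop   : []
-8     : [-8]
1      : [-8, 1]
-      : [-9]
dup    : [-9, -9]
negate : [-9, 9]
+      : [0]
negate : [0]

1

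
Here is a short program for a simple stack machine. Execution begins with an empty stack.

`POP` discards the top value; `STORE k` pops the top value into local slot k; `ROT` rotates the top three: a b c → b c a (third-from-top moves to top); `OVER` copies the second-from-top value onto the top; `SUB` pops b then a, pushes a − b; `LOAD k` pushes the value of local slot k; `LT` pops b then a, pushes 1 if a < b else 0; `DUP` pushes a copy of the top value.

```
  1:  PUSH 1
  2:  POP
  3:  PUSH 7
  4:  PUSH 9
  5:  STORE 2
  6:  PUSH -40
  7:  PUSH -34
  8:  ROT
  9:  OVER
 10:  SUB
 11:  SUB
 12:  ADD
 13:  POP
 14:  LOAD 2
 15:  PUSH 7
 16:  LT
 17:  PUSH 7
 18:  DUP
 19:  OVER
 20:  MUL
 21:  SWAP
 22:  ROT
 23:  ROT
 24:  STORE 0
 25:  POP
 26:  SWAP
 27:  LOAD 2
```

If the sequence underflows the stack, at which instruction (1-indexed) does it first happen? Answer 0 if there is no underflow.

26

PUSH 1   : 1
POP      : (empty)
PUSH 7   : 7
PUSH 9   : 7 9
STORE 2  : 7
PUSH -40 : 7 -40
PUSH -34 : 7 -40 -34
ROT      : -40 -34 7
OVER     : -40 -34 7 -34
SUB      : -40 -34 41
SUB      : -40 -75
ADD      : -115
POP      : (empty)
LOAD 2   : 9
PUSH 7   : 9 7
LT       : 0
PUSH 7   : 0 7
DUP      : 0 7 7
OVER     : 0 7 7 7
MUL      : 0 7 49
SWAP     : 0 49 7
ROT      : 49 7 0
ROT      : 7 0 49
STORE 0  : 7 0
POP      : 7
SWAP  — needs 2 operands, stack has 1 → underflow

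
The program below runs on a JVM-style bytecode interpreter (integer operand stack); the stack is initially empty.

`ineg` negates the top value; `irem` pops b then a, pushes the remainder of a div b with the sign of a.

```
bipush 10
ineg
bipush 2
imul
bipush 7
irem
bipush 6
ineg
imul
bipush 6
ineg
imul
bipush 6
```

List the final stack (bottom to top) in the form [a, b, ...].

bipush 10 : 10
ineg      : -10
bipush 2  : -10 2
imul      : -20
bipush 7  : -20 7
irem      : -6
bipush 6  : -6 6
ineg      : -6 -6
imul      : 36
bipush 6  : 36 6
ineg      : 36 -6
imul      : -216
bipush 6  : -216 6

[-216, 6]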